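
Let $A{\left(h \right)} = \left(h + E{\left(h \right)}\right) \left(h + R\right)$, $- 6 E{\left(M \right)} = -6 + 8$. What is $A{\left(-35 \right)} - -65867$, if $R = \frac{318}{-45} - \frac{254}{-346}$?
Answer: $\frac{524143943}{7785} \approx 67327.0$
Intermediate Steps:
$E{\left(M \right)} = - \frac{1}{3}$ ($E{\left(M \right)} = - \frac{-6 + 8}{6} = \left(- \frac{1}{6}\right) 2 = - \frac{1}{3}$)
$R = - \frac{16433}{2595}$ ($R = 318 \left(- \frac{1}{45}\right) - - \frac{127}{173} = - \frac{106}{15} + \frac{127}{173} = - \frac{16433}{2595} \approx -6.3326$)
$A{\left(h \right)} = \left(- \frac{16433}{2595} + h\right) \left(- \frac{1}{3} + h\right)$ ($A{\left(h \right)} = \left(h - \frac{1}{3}\right) \left(h - \frac{16433}{2595}\right) = \left(- \frac{1}{3} + h\right) \left(- \frac{16433}{2595} + h\right) = \left(- \frac{16433}{2595} + h\right) \left(- \frac{1}{3} + h\right)$)
$A{\left(-35 \right)} - -65867 = \left(\frac{16433}{7785} + \left(-35\right)^{2} - - \frac{40362}{173}\right) - -65867 = \left(\frac{16433}{7785} + 1225 + \frac{40362}{173}\right) + 65867 = \frac{11369348}{7785} + 65867 = \frac{524143943}{7785}$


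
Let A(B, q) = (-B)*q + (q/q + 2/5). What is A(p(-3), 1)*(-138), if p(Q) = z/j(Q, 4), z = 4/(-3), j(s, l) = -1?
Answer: -46/5 ≈ -9.2000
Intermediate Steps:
z = -4/3 (z = 4*(-⅓) = -4/3 ≈ -1.3333)
p(Q) = 4/3 (p(Q) = -4/3/(-1) = -4/3*(-1) = 4/3)
A(B, q) = 7/5 - B*q (A(B, q) = -B*q + (1 + 2*(⅕)) = -B*q + (1 + ⅖) = -B*q + 7/5 = 7/5 - B*q)
A(p(-3), 1)*(-138) = (7/5 - 1*4/3*1)*(-138) = (7/5 - 4/3)*(-138) = (1/15)*(-138) = -46/5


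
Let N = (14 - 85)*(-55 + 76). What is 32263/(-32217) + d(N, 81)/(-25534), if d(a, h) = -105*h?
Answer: -549797857/822628878 ≈ -0.66834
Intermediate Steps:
N = -1491 (N = -71*21 = -1491)
32263/(-32217) + d(N, 81)/(-25534) = 32263/(-32217) - 105*81/(-25534) = 32263*(-1/32217) - 8505*(-1/25534) = -32263/32217 + 8505/25534 = -549797857/822628878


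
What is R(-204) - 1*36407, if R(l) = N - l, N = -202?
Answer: -36405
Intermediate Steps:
R(l) = -202 - l
R(-204) - 1*36407 = (-202 - 1*(-204)) - 1*36407 = (-202 + 204) - 36407 = 2 - 36407 = -36405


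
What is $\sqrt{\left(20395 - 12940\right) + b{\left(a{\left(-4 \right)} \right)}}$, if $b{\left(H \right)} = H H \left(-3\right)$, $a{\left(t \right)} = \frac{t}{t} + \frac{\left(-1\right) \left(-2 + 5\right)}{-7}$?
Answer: $\frac{3 \sqrt{40555}}{7} \approx 86.307$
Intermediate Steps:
$a{\left(t \right)} = \frac{10}{7}$ ($a{\left(t \right)} = 1 + \left(-1\right) 3 \left(- \frac{1}{7}\right) = 1 - - \frac{3}{7} = 1 + \frac{3}{7} = \frac{10}{7}$)
$b{\left(H \right)} = - 3 H^{2}$ ($b{\left(H \right)} = H^{2} \left(-3\right) = - 3 H^{2}$)
$\sqrt{\left(20395 - 12940\right) + b{\left(a{\left(-4 \right)} \right)}} = \sqrt{\left(20395 - 12940\right) - 3 \left(\frac{10}{7}\right)^{2}} = \sqrt{7455 - \frac{300}{49}} = \sqrt{\frac{364995}{49}} = \frac{3 \sqrt{40555}}{7}$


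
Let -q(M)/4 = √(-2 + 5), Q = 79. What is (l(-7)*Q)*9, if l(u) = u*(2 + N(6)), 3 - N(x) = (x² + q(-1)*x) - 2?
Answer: 144333 - 119448*√3 ≈ -62557.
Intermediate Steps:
q(M) = -4*√3 (q(M) = -4*√(-2 + 5) = -4*√3)
N(x) = 5 - x² + 4*x*√3 (N(x) = 3 - ((x² + (-4*√3)*x) - 2) = 3 - ((x² - 4*x*√3) - 2) = 3 - (-2 + x² - 4*x*√3) = 3 + (2 - x² + 4*x*√3) = 5 - x² + 4*x*√3)
l(u) = u*(-29 + 24*√3) (l(u) = u*(2 + (5 - 1*6² + 4*6*√3)) = u*(2 + (5 - 1*36 + 24*√3)) = u*(2 + (5 - 36 + 24*√3)) = u*(2 + (-31 + 24*√3)) = u*(-29 + 24*√3))
(l(-7)*Q)*9 = (-7*(-29 + 24*√3)*79)*9 = ((203 - 168*√3)*79)*9 = (16037 - 13272*√3)*9 = 144333 - 119448*√3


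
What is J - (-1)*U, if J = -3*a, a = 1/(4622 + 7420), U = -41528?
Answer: -166693393/4014 ≈ -41528.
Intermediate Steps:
a = 1/12042 ≈ 8.3043e-5
J = -1/4014 (J = -3*1/12042 = -1/4014 ≈ -0.00024913)
J - (-1)*U = -1/4014 - (-1)*(-41528) = -1/4014 - 1*41528 = -1/4014 - 41528 = -166693393/4014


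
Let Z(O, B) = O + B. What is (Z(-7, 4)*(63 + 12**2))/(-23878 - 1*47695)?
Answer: 621/71573 ≈ 0.0086765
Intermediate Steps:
Z(O, B) = B + O
(Z(-7, 4)*(63 + 12**2))/(-23878 - 1*47695) = ((4 - 7)*(63 + 12**2))/(-23878 - 1*47695) = (-3*(63 + 144))/(-23878 - 47695) = -3*207/(-71573) = -621*(-1/71573) = 621/71573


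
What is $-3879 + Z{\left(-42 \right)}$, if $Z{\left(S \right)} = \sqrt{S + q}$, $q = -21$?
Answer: $-3879 + 3 i \sqrt{7} \approx -3879.0 + 7.9373 i$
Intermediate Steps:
$Z{\left(S \right)} = \sqrt{-21 + S}$ ($Z{\left(S \right)} = \sqrt{S - 21} = \sqrt{-21 + S}$)
$-3879 + Z{\left(-42 \right)} = -3879 + \sqrt{-21 - 42} = -3879 + \sqrt{-63} = -3879 + 3 i \sqrt{7}$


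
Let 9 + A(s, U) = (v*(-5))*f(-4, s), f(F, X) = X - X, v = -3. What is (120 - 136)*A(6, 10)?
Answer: 144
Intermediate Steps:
f(F, X) = 0
A(s, U) = -9 (A(s, U) = -9 - 3*(-5)*0 = -9 + 15*0 = -9 + 0 = -9)
(120 - 136)*A(6, 10) = (120 - 136)*(-9) = -16*(-9) = 144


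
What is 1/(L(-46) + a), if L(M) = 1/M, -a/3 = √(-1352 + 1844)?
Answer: 46/9369647 - 12696*√123/9369647 ≈ -0.015023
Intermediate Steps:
a = -6*√123 (a = -3*√(-1352 + 1844) = -6*√123 ≈ -66.543)
1/(L(-46) + a) = 1/(1/(-46) - 6*√123) = 1/(-1/46 - 6*√123)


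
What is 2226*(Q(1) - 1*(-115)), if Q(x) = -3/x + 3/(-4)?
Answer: 495285/2 ≈ 2.4764e+5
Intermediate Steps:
Q(x) = -3/4 - 3/x (Q(x) = -3/x + 3*(-1/4) = -3/x - 3/4 = -3/4 - 3/x)
2226*(Q(1) - 1*(-115)) = 2226*((-3/4 - 3/1) - 1*(-115)) = 2226*((-3/4 - 3*1) + 115) = 2226*((-3/4 - 3) + 115) = 2226*(-15/4 + 115) = 2226*(445/4) = 495285/2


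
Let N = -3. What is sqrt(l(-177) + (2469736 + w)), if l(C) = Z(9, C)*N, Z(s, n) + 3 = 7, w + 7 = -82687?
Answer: sqrt(2387030) ≈ 1545.0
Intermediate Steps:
w = -82694 (w = -7 - 82687 = -82694)
Z(s, n) = 4 (Z(s, n) = -3 + 7 = 4)
l(C) = -12 (l(C) = 4*(-3) = -12)
sqrt(l(-177) + (2469736 + w)) = sqrt(-12 + (2469736 - 82694)) = sqrt(-12 + 2387042) = sqrt(2387030)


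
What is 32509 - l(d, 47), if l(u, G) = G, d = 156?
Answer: 32462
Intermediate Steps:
32509 - l(d, 47) = 32509 - 1*47 = 32509 - 47 = 32462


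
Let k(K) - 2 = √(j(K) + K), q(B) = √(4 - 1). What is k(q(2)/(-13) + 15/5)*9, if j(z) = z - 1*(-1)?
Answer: 18 + 9*√(1183 - 26*√3)/13 ≈ 41.354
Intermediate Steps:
j(z) = 1 + z (j(z) = z + 1 = 1 + z)
q(B) = √3
k(K) = 2 + √(1 + 2*K) (k(K) = 2 + √((1 + K) + K) = 2 + √(1 + 2*K))
k(q(2)/(-13) + 15/5)*9 = (2 + √(1 + 2*(√3/(-13) + 15/5)))*9 = (2 + √(1 + 2*(√3*(-1/13) + 15*(⅕))))*9 = (2 + √(1 + 2*(-√3/13 + 3)))*9 = (2 + √(1 + 2*(3 - √3/13)))*9 = (2 + √(1 + (6 - 2*√3/13)))*9 = (2 + √(7 - 2*√3/13))*9 = 18 + 9*√(7 - 2*√3/13)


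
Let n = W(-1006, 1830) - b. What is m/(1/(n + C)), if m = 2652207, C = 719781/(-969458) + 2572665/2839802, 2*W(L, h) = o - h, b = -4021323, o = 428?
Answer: 1048478930211618967757190/98323884547 ≈ 1.0664e+13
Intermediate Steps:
W(L, h) = 214 - h/2 (W(L, h) = (428 - h)/2 = 214 - h/2)
C = 16073397936/98323884547 (C = 719781*(-1/969458) + 2572665*(1/2839802) = -719781/969458 + 2572665/2839802 = 16073397936/98323884547 ≈ 0.16347)
n = 4020622 (n = (214 - 1/2*1830) - 1*(-4021323) = (214 - 915) + 4021323 = -701 + 4021323 = 4020622)
m/(1/(n + C)) = 2652207/(1/(4020622 + 16073397936/98323884547)) = 2652207/(1/(395323189408526170/98323884547)) = 2652207/(98323884547/395323189408526170) = 2652207*(395323189408526170/98323884547) = 1048478930211618967757190/98323884547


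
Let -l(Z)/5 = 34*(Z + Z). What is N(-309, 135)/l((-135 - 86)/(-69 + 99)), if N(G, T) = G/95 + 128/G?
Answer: -107641/73524490 ≈ -0.0014640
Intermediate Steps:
N(G, T) = 128/G + G/95 (N(G, T) = G*(1/95) + 128/G = G/95 + 128/G = 128/G + G/95)
l(Z) = -340*Z (l(Z) = -170*(Z + Z) = -170*2*Z = -340*Z)
N(-309, 135)/l((-135 - 86)/(-69 + 99)) = (128/(-309) + (1/95)*(-309))/((-340*(-135 - 86)/(-69 + 99))) = (128*(-1/309) - 309/95)/((-(-75140)/30)) = (-128/309 - 309/95)/((-(-75140)/30)) = -107641/(29355*((-340*(-221/30)))) = -107641/(29355*7514/3) = -107641/29355*3/7514 = -107641/73524490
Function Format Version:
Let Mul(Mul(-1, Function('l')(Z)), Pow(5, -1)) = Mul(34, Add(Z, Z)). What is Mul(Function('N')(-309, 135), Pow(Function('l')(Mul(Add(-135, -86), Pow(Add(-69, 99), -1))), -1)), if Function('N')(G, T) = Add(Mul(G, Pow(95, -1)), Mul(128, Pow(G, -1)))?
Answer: Rational(-107641, 73524490) ≈ -0.0014640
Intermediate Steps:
Function('N')(G, T) = Add(Mul(128, Pow(G, -1)), Mul(Rational(1, 95), G)) (Function('N')(G, T) = Add(Mul(G, Rational(1, 95)), Mul(128, Pow(G, -1))) = Add(Mul(Rational(1, 95), G), Mul(128, Pow(G, -1))) = Add(Mul(128, Pow(G, -1)), Mul(Rational(1, 95), G)))
Function('l')(Z) = Mul(-340, Z) (Function('l')(Z) = Mul(-5, Mul(34, Add(Z, Z))) = Mul(-5, Mul(34, Mul(2, Z))) = Mul(-5, Mul(68, Z)) = Mul(-340, Z))
Mul(Function('N')(-309, 135), Pow(Function('l')(Mul(Add(-135, -86), Pow(Add(-69, 99), -1))), -1)) = Mul(Add(Mul(128, Pow(-309, -1)), Mul(Rational(1, 95), -309)), Pow(Mul(-340, Mul(Add(-135, -86), Pow(Add(-69, 99), -1))), -1)) = Mul(Add(Mul(128, Rational(-1, 309)), Rational(-309, 95)), Pow(Mul(-340, Mul(-221, Pow(30, -1))), -1)) = Mul(Add(Rational(-128, 309), Rational(-309, 95)), Pow(Mul(-340, Mul(-221, Rational(1, 30))), -1)) = Mul(Rational(-107641, 29355), Pow(Mul(-340, Rational(-221, 30)), -1)) = Mul(Rational(-107641, 29355), Pow(Rational(7514, 3), -1)) = Mul(Rational(-107641, 29355), Rational(3, 7514)) = Rational(-107641, 73524490)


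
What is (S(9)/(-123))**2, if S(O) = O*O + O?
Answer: 900/1681 ≈ 0.53540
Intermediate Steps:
S(O) = O + O**2 (S(O) = O**2 + O = O + O**2)
(S(9)/(-123))**2 = ((9*(1 + 9))/(-123))**2 = ((9*10)*(-1/123))**2 = (90*(-1/123))**2 = (-30/41)**2 = 900/1681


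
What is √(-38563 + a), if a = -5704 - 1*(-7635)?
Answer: 2*I*√9158 ≈ 191.39*I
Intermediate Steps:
a = 1931 (a = -5704 + 7635 = 1931)
√(-38563 + a) = √(-38563 + 1931) = √(-36632) = 2*I*√9158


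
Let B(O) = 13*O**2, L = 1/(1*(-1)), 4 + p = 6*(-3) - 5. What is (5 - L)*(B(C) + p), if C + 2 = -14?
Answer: 19806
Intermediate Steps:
p = -27 (p = -4 + (6*(-3) - 5) = -4 + (-18 - 5) = -4 - 23 = -27)
C = -16 (C = -2 - 14 = -16)
L = -1 (L = 1*(-1) = -1)
(5 - L)*(B(C) + p) = (5 - 1*(-1))*(13*(-16)**2 - 27) = (5 + 1)*(13*256 - 27) = 6*(3328 - 27) = 6*3301 = 19806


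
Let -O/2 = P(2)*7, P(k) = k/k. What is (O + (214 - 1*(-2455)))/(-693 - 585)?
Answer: -295/142 ≈ -2.0775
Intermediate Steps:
P(k) = 1
O = -14 (O = -2*7 = -14)
(O + (214 - 1*(-2455)))/(-693 - 585) = (-14 + (214 - 1*(-2455)))/(-693 - 585) = (-14 + (214 + 2455))/(-1278) = (-14 + 2669)*(-1/1278) = 2655*(-1/1278) = -295/142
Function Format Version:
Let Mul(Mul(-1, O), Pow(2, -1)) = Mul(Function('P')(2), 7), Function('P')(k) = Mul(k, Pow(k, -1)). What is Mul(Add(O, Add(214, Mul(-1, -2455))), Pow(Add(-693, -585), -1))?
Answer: Rational(-295, 142) ≈ -2.0775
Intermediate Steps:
Function('P')(k) = 1
O = -14 (O = Mul(-2, Mul(1, 7)) = Mul(-2, 7) = -14)
Mul(Add(O, Add(214, Mul(-1, -2455))), Pow(Add(-693, -585), -1)) = Mul(Add(-14, Add(214, Mul(-1, -2455))), Pow(Add(-693, -585), -1)) = Mul(Add(-14, Add(214, 2455)), Pow(-1278, -1)) = Mul(Add(-14, 2669), Rational(-1, 1278)) = Mul(2655, Rational(-1, 1278)) = Rational(-295, 142)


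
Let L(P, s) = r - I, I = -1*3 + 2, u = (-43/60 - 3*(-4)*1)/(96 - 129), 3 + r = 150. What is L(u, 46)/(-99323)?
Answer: -148/99323 ≈ -0.0014901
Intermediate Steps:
r = 147 (r = -3 + 150 = 147)
u = -677/1980 (u = (-43*1/60 + 12*1)/(-33) = (-43/60 + 12)*(-1/33) = (677/60)*(-1/33) = -677/1980 ≈ -0.34192)
I = -1 (I = -3 + 2 = -1)
L(P, s) = 148 (L(P, s) = 147 - 1*(-1) = 147 + 1 = 148)
L(u, 46)/(-99323) = 148/(-99323) = 148*(-1/99323) = -148/99323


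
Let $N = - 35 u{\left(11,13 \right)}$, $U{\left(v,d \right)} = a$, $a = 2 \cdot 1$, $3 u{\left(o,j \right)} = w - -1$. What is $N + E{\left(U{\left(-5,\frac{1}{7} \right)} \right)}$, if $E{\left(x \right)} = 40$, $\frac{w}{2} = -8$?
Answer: $215$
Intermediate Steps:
$w = -16$ ($w = 2 \left(-8\right) = -16$)
$u{\left(o,j \right)} = -5$ ($u{\left(o,j \right)} = \frac{-16 - -1}{3} = \frac{-16 + 1}{3} = \frac{1}{3} \left(-15\right) = -5$)
$a = 2$
$U{\left(v,d \right)} = 2$
$N = 175$ ($N = \left(-35\right) \left(-5\right) = 175$)
$N + E{\left(U{\left(-5,\frac{1}{7} \right)} \right)} = 175 + 40 = 215$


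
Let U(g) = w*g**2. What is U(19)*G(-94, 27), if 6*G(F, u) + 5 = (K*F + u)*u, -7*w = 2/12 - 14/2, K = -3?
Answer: 61705369/126 ≈ 4.8973e+5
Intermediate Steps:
w = 41/42 (w = -(2/12 - 14/2)/7 = -(2*(1/12) - 14*1/2)/7 = -(1/6 - 7)/7 = -1/7*(-41/6) = 41/42 ≈ 0.97619)
U(g) = 41*g**2/42
G(F, u) = -5/6 + u*(u - 3*F)/6 (G(F, u) = -5/6 + ((-3*F + u)*u)/6 = -5/6 + ((u - 3*F)*u)/6 = -5/6 + (u*(u - 3*F))/6 = -5/6 + u*(u - 3*F)/6)
U(19)*G(-94, 27) = ((41/42)*19**2)*(-5/6 + (1/6)*27**2 - 1/2*(-94)*27) = ((41/42)*361)*(-5/6 + (1/6)*729 + 1269) = 14801*(-5/6 + 243/2 + 1269)/42 = (14801/42)*(4169/3) = 61705369/126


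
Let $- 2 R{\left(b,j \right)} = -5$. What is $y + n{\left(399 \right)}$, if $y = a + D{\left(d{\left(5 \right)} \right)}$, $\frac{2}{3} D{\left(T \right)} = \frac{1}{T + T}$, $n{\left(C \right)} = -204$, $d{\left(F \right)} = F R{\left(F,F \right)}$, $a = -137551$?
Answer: $- \frac{6887747}{50} \approx -1.3776 \cdot 10^{5}$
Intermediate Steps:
$R{\left(b,j \right)} = \frac{5}{2}$ ($R{\left(b,j \right)} = \left(- \frac{1}{2}\right) \left(-5\right) = \frac{5}{2}$)
$d{\left(F \right)} = \frac{5 F}{2}$ ($d{\left(F \right)} = F \frac{5}{2} = \frac{5 F}{2}$)
$D{\left(T \right)} = \frac{3}{4 T}$ ($D{\left(T \right)} = \frac{3}{2 \left(T + T\right)} = \frac{3}{2 \cdot 2 T} = \frac{3 \frac{1}{2 T}}{2} = \frac{3}{4 T}$)
$y = - \frac{6877547}{50}$ ($y = -137551 + \frac{3}{4 \cdot \frac{5}{2} \cdot 5} = -137551 + \frac{3}{4 \cdot \frac{25}{2}} = -137551 + \frac{3}{4} \cdot \frac{2}{25} = -137551 + \frac{3}{50} = - \frac{6877547}{50} \approx -1.3755 \cdot 10^{5}$)
$y + n{\left(399 \right)} = - \frac{6877547}{50} - 204 = - \frac{6887747}{50}$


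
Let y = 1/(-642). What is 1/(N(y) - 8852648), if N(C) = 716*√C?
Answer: -355212501/3144571236584689 - 179*I*√642/12578284946338756 ≈ -1.1296e-7 - 3.6058e-13*I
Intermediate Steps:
y = -1/642 ≈ -0.0015576
1/(N(y) - 8852648) = 1/(716*√(-1/642) - 8852648) = 1/(716*(I*√642/642) - 8852648) = 1/(358*I*√642/321 - 8852648) = 1/(-8852648 + 358*I*√642/321)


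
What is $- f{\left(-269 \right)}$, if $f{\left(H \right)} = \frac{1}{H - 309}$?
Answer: $\frac{1}{578} \approx 0.0017301$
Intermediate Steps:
$f{\left(H \right)} = \frac{1}{-309 + H}$
$- f{\left(-269 \right)} = - \frac{1}{-309 - 269} = - \frac{1}{-578} = \left(-1\right) \left(- \frac{1}{578}\right) = \frac{1}{578}$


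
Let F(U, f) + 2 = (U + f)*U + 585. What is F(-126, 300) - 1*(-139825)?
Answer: 118484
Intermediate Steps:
F(U, f) = 583 + U*(U + f) (F(U, f) = -2 + ((U + f)*U + 585) = -2 + (U*(U + f) + 585) = -2 + (585 + U*(U + f)) = 583 + U*(U + f))
F(-126, 300) - 1*(-139825) = (583 + (-126)² - 126*300) - 1*(-139825) = (583 + 15876 - 37800) + 139825 = -21341 + 139825 = 118484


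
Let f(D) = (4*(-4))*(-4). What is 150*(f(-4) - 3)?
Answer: 9150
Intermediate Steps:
f(D) = 64 (f(D) = -16*(-4) = 64)
150*(f(-4) - 3) = 150*(64 - 3) = 150*61 = 9150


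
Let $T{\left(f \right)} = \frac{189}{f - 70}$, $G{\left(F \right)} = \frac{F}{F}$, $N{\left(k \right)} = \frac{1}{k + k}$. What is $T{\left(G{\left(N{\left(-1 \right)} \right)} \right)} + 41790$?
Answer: $\frac{961107}{23} \approx 41787.0$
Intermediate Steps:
$N{\left(k \right)} = \frac{1}{2 k}$
$G{\left(F \right)} = 1$
$T{\left(f \right)} = \frac{189}{-70 + f}$
$T{\left(G{\left(N{\left(-1 \right)} \right)} \right)} + 41790 = \frac{189}{-70 + 1} + 41790 = \frac{189}{-69} + 41790 = 189 \left(- \frac{1}{69}\right) + 41790 = - \frac{63}{23} + 41790 = \frac{961107}{23}$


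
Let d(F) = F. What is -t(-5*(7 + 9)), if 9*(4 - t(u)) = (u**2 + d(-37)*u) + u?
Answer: 9244/9 ≈ 1027.1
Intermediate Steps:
t(u) = 4 + 4*u - u**2/9 (t(u) = 4 - ((u**2 - 37*u) + u)/9 = 4 - (u**2 - 36*u)/9 = 4 + (4*u - u**2/9) = 4 + 4*u - u**2/9)
-t(-5*(7 + 9)) = -(4 + 4*(-5*(7 + 9)) - 25*(7 + 9)**2/9) = -(4 + 4*(-5*16) - (-5*16)**2/9) = -(4 + 4*(-80) - 1/9*(-80)**2) = -(4 - 320 - 1/9*6400) = -(4 - 320 - 6400/9) = -1*(-9244/9) = 9244/9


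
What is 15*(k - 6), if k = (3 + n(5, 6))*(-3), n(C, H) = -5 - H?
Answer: 270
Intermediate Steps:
k = 24 (k = (3 + (-5 - 1*6))*(-3) = (3 + (-5 - 6))*(-3) = (3 - 11)*(-3) = -8*(-3) = 24)
15*(k - 6) = 15*(24 - 6) = 15*18 = 270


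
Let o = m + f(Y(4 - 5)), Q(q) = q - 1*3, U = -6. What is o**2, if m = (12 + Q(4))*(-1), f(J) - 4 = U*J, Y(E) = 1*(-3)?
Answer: 81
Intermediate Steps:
Y(E) = -3
Q(q) = -3 + q (Q(q) = q - 3 = -3 + q)
f(J) = 4 - 6*J
m = -13 (m = (12 + (-3 + 4))*(-1) = (12 + 1)*(-1) = 13*(-1) = -13)
o = 9 (o = -13 + (4 - 6*(-3)) = -13 + (4 + 18) = -13 + 22 = 9)
o**2 = 9**2 = 81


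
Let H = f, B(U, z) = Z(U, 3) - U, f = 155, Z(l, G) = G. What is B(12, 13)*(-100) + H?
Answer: 1055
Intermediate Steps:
B(U, z) = 3 - U
H = 155
B(12, 13)*(-100) + H = (3 - 1*12)*(-100) + 155 = (3 - 12)*(-100) + 155 = -9*(-100) + 155 = 900 + 155 = 1055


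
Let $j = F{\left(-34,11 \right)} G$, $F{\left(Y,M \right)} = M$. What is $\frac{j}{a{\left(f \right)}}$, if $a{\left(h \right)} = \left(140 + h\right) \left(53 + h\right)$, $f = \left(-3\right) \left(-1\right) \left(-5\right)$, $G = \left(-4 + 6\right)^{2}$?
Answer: $\frac{22}{2375} \approx 0.0092632$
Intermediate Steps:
$G = 4$ ($G = 2^{2} = 4$)
$f = -15$ ($f = 3 \left(-5\right) = -15$)
$a{\left(h \right)} = \left(53 + h\right) \left(140 + h\right)$
$j = 44$ ($j = 11 \cdot 4 = 44$)
$\frac{j}{a{\left(f \right)}} = \frac{44}{7420 + \left(-15\right)^{2} + 193 \left(-15\right)} = \frac{44}{7420 + 225 - 2895} = \frac{44}{4750} = 44 \cdot \frac{1}{4750} = \frac{22}{2375}$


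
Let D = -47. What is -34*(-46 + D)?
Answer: 3162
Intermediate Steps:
-34*(-46 + D) = -34*(-46 - 47) = -34*(-93) = 3162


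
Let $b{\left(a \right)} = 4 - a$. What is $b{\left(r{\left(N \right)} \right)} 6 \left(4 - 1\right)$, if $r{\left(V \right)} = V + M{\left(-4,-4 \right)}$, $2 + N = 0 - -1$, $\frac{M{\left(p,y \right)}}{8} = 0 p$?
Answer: $90$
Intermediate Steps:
$M{\left(p,y \right)} = 0$ ($M{\left(p,y \right)} = 8 \cdot 0 p = 8 \cdot 0 = 0$)
$N = -1$ ($N = -2 + \left(0 - -1\right) = -2 + \left(0 + 1\right) = -2 + 1 = -1$)
$r{\left(V \right)} = V$ ($r{\left(V \right)} = V + 0 = V$)
$b{\left(r{\left(N \right)} \right)} 6 \left(4 - 1\right) = \left(4 - -1\right) 6 \left(4 - 1\right) = \left(4 + 1\right) 6 \cdot 3 = 5 \cdot 18 = 90$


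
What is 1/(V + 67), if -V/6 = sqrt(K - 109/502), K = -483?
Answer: 16817/5493089 + 15*I*sqrt(4870906)/5493089 ≈ 0.0030615 + 0.0060267*I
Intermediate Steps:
V = -15*I*sqrt(4870906)/251 (V = -6*sqrt(-483 - 109/502) = -15*I*sqrt(4870906)/251 ≈ -131.89*I)
1/(V + 67) = 1/(-15*I*sqrt(4870906)/251 + 67) = 1/(67 - 15*I*sqrt(4870906)/251)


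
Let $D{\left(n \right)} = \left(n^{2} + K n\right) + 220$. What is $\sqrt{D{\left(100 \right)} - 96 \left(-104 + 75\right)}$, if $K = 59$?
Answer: $2 \sqrt{4726} \approx 137.49$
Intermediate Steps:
$D{\left(n \right)} = 220 + n^{2} + 59 n$ ($D{\left(n \right)} = \left(n^{2} + 59 n\right) + 220 = 220 + n^{2} + 59 n$)
$\sqrt{D{\left(100 \right)} - 96 \left(-104 + 75\right)} = \sqrt{\left(220 + 100^{2} + 59 \cdot 100\right) - 96 \left(-104 + 75\right)} = \sqrt{\left(220 + 10000 + 5900\right) - -2784} = \sqrt{16120 + 2784} = \sqrt{18904} = 2 \sqrt{4726}$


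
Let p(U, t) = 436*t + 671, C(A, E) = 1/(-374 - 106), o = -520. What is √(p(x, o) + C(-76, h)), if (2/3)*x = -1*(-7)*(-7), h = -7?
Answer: I*√3255105630/120 ≈ 475.45*I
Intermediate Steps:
C(A, E) = -1/480 (C(A, E) = 1/(-480) = -1/480)
x = -147/2 (x = 3*(-1*(-7)*(-7))/2 = 3*(7*(-7))/2 = (3/2)*(-49) = -147/2 ≈ -73.500)
p(U, t) = 671 + 436*t
√(p(x, o) + C(-76, h)) = √((671 + 436*(-520)) - 1/480) = √((671 - 226720) - 1/480) = √(-226049 - 1/480) = √(-108503521/480) = I*√3255105630/120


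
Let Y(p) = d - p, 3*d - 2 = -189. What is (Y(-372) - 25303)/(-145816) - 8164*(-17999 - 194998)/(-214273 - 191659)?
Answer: -47540698423639/11098383846 ≈ -4283.6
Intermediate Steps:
d = -187/3 (d = ⅔ + (⅓)*(-189) = ⅔ - 63 = -187/3 ≈ -62.333)
Y(p) = -187/3 - p
(Y(-372) - 25303)/(-145816) - 8164*(-17999 - 194998)/(-214273 - 191659) = ((-187/3 - 1*(-372)) - 25303)/(-145816) - 8164*(-17999 - 194998)/(-214273 - 191659) = ((-187/3 + 372) - 25303)*(-1/145816) - 8164/((-405932/(-212997))) = (929/3 - 25303)*(-1/145816) - 8164/((-405932*(-1/212997))) = -74980/3*(-1/145816) - 8164/405932/212997 = 18745/109362 - 8164*212997/405932 = 18745/109362 - 434726877/101483 = -47540698423639/11098383846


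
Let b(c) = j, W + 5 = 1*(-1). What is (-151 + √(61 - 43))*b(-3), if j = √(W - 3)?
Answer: I*(-453 + 9*√2) ≈ -440.27*I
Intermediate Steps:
W = -6 (W = -5 + 1*(-1) = -5 - 1 = -6)
j = 3*I (j = √(-6 - 3) = √(-9) = 3*I ≈ 3.0*I)
b(c) = 3*I
(-151 + √(61 - 43))*b(-3) = (-151 + √(61 - 43))*(3*I) = (-151 + √18)*(3*I) = (-151 + 3*√2)*(3*I) = 3*I*(-151 + 3*√2)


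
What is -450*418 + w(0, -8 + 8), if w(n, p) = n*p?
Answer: -188100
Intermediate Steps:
-450*418 + w(0, -8 + 8) = -450*418 + 0*(-8 + 8) = -188100 + 0*0 = -188100 + 0 = -188100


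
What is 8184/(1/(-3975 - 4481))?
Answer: -69203904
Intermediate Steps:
8184/(1/(-3975 - 4481)) = 8184/(1/(-8456)) = 8184/(-1/8456) = 8184*(-8456) = -69203904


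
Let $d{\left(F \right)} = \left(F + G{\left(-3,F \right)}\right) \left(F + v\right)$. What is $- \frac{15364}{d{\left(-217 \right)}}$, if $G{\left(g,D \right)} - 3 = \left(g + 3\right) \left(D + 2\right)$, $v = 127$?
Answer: $- \frac{3841}{4815} \approx -0.79772$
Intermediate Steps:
$G{\left(g,D \right)} = 3 + \left(2 + D\right) \left(3 + g\right)$ ($G{\left(g,D \right)} = 3 + \left(g + 3\right) \left(D + 2\right) = 3 + \left(3 + g\right) \left(2 + D\right) = 3 + \left(2 + D\right) \left(3 + g\right)$)
$d{\left(F \right)} = \left(3 + F\right) \left(127 + F\right)$ ($d{\left(F \right)} = \left(F + \left(9 + 2 \left(-3\right) + 3 F + F \left(-3\right)\right)\right) \left(F + 127\right) = \left(F + \left(9 - 6 + 3 F - 3 F\right)\right) \left(127 + F\right) = \left(F + 3\right) \left(127 + F\right) = \left(3 + F\right) \left(127 + F\right)$)
$- \frac{15364}{d{\left(-217 \right)}} = - \frac{15364}{381 + \left(-217\right)^{2} + 130 \left(-217\right)} = - \frac{15364}{381 + 47089 - 28210} = - \frac{15364}{19260} = \left(-15364\right) \frac{1}{19260} = - \frac{3841}{4815}$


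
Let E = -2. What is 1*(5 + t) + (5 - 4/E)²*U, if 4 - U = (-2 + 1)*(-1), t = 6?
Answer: 158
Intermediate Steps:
U = 3 (U = 4 - (-2 + 1)*(-1) = 4 - (-1)*(-1) = 4 - 1*1 = 4 - 1 = 3)
1*(5 + t) + (5 - 4/E)²*U = 1*(5 + 6) + (5 - 4/(-2))²*3 = 1*11 + (5 - 4*(-½))²*3 = 11 + (5 + 2)²*3 = 11 + 7²*3 = 11 + 49*3 = 11 + 147 = 158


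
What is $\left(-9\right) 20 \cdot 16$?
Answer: $-2880$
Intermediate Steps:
$\left(-9\right) 20 \cdot 16 = \left(-180\right) 16 = -2880$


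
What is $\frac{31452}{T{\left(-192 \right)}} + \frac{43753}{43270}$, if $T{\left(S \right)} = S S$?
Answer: $\frac{123909943}{66462720} \approx 1.8644$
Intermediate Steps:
$T{\left(S \right)} = S^{2}$
$\frac{31452}{T{\left(-192 \right)}} + \frac{43753}{43270} = \frac{31452}{\left(-192\right)^{2}} + \frac{43753}{43270} = \frac{31452}{36864} + 43753 \cdot \frac{1}{43270} = 31452 \cdot \frac{1}{36864} + \frac{43753}{43270} = \frac{2621}{3072} + \frac{43753}{43270} = \frac{123909943}{66462720}$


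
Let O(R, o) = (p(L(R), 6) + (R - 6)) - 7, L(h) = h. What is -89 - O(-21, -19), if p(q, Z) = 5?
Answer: -60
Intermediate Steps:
O(R, o) = -8 + R (O(R, o) = (5 + (R - 6)) - 7 = (5 + (-6 + R)) - 7 = (-1 + R) - 7 = -8 + R)
-89 - O(-21, -19) = -89 - (-8 - 21) = -89 - 1*(-29) = -89 + 29 = -60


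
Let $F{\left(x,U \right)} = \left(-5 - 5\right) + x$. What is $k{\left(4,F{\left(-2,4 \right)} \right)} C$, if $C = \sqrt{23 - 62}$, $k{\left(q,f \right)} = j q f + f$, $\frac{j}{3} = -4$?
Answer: $564 i \sqrt{39} \approx 3522.2 i$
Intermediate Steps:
$j = -12$ ($j = 3 \left(-4\right) = -12$)
$F{\left(x,U \right)} = -10 + x$
$k{\left(q,f \right)} = f - 12 f q$ ($k{\left(q,f \right)} = - 12 q f + f = - 12 f q + f = f - 12 f q$)
$C = i \sqrt{39}$ ($C = \sqrt{-39} = i \sqrt{39} \approx 6.245 i$)
$k{\left(4,F{\left(-2,4 \right)} \right)} C = \left(-10 - 2\right) \left(1 - 48\right) i \sqrt{39} = - 12 \left(1 - 48\right) i \sqrt{39} = \left(-12\right) \left(-47\right) i \sqrt{39} = 564 i \sqrt{39}$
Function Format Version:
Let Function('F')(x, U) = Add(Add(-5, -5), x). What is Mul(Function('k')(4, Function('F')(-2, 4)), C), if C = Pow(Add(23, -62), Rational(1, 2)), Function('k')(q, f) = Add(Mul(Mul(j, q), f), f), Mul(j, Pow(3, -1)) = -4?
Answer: Mul(564, I, Pow(39, Rational(1, 2))) ≈ Mul(3522.2, I)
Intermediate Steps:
j = -12 (j = Mul(3, -4) = -12)
Function('F')(x, U) = Add(-10, x)
Function('k')(q, f) = Add(f, Mul(-12, f, q)) (Function('k')(q, f) = Add(Mul(Mul(-12, q), f), f) = Add(Mul(-12, f, q), f) = Add(f, Mul(-12, f, q)))
C = Mul(I, Pow(39, Rational(1, 2))) (C = Pow(-39, Rational(1, 2)) = Mul(I, Pow(39, Rational(1, 2))) ≈ Mul(6.2450, I))
Mul(Function('k')(4, Function('F')(-2, 4)), C) = Mul(Mul(Add(-10, -2), Add(1, Mul(-12, 4))), Mul(I, Pow(39, Rational(1, 2)))) = Mul(Mul(-12, Add(1, -48)), Mul(I, Pow(39, Rational(1, 2)))) = Mul(Mul(-12, -47), Mul(I, Pow(39, Rational(1, 2)))) = Mul(564, Mul(I, Pow(39, Rational(1, 2)))) = Mul(564, I, Pow(39, Rational(1, 2)))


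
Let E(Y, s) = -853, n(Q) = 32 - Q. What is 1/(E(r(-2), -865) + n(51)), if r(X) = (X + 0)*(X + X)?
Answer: -1/872 ≈ -0.0011468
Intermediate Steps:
r(X) = 2*X² (r(X) = X*(2*X) = 2*X²)
1/(E(r(-2), -865) + n(51)) = 1/(-853 + (32 - 1*51)) = 1/(-853 + (32 - 51)) = 1/(-853 - 19) = 1/(-872) = -1/872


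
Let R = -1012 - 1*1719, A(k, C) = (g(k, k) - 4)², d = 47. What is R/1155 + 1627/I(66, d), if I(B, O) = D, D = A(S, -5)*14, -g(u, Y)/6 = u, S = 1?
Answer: -55549/46200 ≈ -1.2024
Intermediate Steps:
g(u, Y) = -6*u
A(k, C) = (-4 - 6*k)² (A(k, C) = (-6*k - 4)² = (-4 - 6*k)²)
R = -2731 (R = -1012 - 1719 = -2731)
D = 1400 (D = (4*(2 + 3*1)²)*14 = (4*(2 + 3)²)*14 = (4*5²)*14 = (4*25)*14 = 100*14 = 1400)
I(B, O) = 1400
R/1155 + 1627/I(66, d) = -2731/1155 + 1627/1400 = -55549/46200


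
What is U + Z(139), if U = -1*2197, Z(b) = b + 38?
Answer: -2020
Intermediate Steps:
Z(b) = 38 + b
U = -2197
U + Z(139) = -2197 + (38 + 139) = -2197 + 177 = -2020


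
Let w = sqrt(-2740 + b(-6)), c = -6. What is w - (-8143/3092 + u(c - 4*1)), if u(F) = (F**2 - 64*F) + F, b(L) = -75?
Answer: -2249017/3092 + I*sqrt(2815) ≈ -727.37 + 53.057*I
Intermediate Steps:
u(F) = F**2 - 63*F
w = I*sqrt(2815) (w = sqrt(-2740 - 75) = sqrt(-2815) = I*sqrt(2815) ≈ 53.057*I)
w - (-8143/3092 + u(c - 4*1)) = I*sqrt(2815) - (-8143/3092 + (-6 - 4*1)*(-63 + (-6 - 4*1))) = I*sqrt(2815) - (-8143*1/3092 + (-6 - 4)*(-63 + (-6 - 4))) = I*sqrt(2815) - (-8143/3092 - 10*(-63 - 10)) = I*sqrt(2815) - (-8143/3092 - 10*(-73)) = I*sqrt(2815) - (-8143/3092 + 730) = I*sqrt(2815) - 1*2249017/3092 = I*sqrt(2815) - 2249017/3092 = -2249017/3092 + I*sqrt(2815)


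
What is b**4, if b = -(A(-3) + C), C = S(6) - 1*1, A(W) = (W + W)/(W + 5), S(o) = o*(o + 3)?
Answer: 6250000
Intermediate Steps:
S(o) = o*(3 + o)
A(W) = 2*W/(5 + W) (A(W) = (2*W)/(5 + W) = 2*W/(5 + W))
C = 53 (C = 6*(3 + 6) - 1*1 = 6*9 - 1 = 54 - 1 = 53)
b = -50 (b = -(2*(-3)/(5 - 3) + 53) = -(2*(-3)/2 + 53) = -(2*(-3)*(1/2) + 53) = -(-3 + 53) = -1*50 = -50)
b**4 = (-50)**4 = 6250000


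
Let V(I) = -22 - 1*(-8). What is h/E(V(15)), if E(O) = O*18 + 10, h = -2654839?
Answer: 241349/22 ≈ 10970.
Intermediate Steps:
V(I) = -14 (V(I) = -22 + 8 = -14)
E(O) = 10 + 18*O (E(O) = 18*O + 10 = 10 + 18*O)
h/E(V(15)) = -2654839/(10 + 18*(-14)) = -2654839/(10 - 252) = -2654839/(-242) = -2654839*(-1/242) = 241349/22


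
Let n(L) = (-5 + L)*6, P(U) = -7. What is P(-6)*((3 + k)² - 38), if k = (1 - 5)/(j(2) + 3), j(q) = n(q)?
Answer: 43043/225 ≈ 191.30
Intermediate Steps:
n(L) = -30 + 6*L
j(q) = -30 + 6*q
k = 4/15 (k = (1 - 5)/((-30 + 6*2) + 3) = -4/((-30 + 12) + 3) = -4/(-18 + 3) = -4/(-15) = -4*(-1/15) = 4/15 ≈ 0.26667)
P(-6)*((3 + k)² - 38) = -7*((3 + 4/15)² - 38) = -7*((49/15)² - 38) = -7*(2401/225 - 38) = -7*(-6149/225) = 43043/225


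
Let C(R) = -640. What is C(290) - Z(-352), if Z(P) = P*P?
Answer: -124544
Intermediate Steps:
Z(P) = P**2
C(290) - Z(-352) = -640 - 1*(-352)**2 = -640 - 1*123904 = -640 - 123904 = -124544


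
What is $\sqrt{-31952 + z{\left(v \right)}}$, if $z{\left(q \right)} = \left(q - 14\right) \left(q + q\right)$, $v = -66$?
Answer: $4 i \sqrt{1337} \approx 146.26 i$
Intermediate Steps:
$z{\left(q \right)} = 2 q \left(-14 + q\right)$ ($z{\left(q \right)} = \left(-14 + q\right) 2 q = 2 q \left(-14 + q\right)$)
$\sqrt{-31952 + z{\left(v \right)}} = \sqrt{-31952 + 2 \left(-66\right) \left(-14 - 66\right)} = \sqrt{-31952 + 2 \left(-66\right) \left(-80\right)} = \sqrt{-31952 + 10560} = \sqrt{-21392} = 4 i \sqrt{1337}$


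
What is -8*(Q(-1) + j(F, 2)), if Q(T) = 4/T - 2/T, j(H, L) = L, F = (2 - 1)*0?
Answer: 0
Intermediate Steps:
F = 0 (F = 1*0 = 0)
Q(T) = 2/T
-8*(Q(-1) + j(F, 2)) = -8*(2/(-1) + 2) = -8*(2*(-1) + 2) = -8*(-2 + 2) = -8*0 = 0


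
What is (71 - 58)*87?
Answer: 1131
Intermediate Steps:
(71 - 58)*87 = 13*87 = 1131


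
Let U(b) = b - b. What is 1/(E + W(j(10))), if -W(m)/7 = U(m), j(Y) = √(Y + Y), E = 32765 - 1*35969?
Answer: -1/3204 ≈ -0.00031211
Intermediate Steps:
E = -3204 (E = 32765 - 35969 = -3204)
j(Y) = √2*√Y (j(Y) = √(2*Y) = √2*√Y)
U(b) = 0
W(m) = 0 (W(m) = -7*0 = 0)
1/(E + W(j(10))) = 1/(-3204 + 0) = 1/(-3204) = -1/3204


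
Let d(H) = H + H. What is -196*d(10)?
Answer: -3920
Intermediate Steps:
d(H) = 2*H
-196*d(10) = -392*10 = -196*20 = -3920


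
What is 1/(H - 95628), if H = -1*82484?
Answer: -1/178112 ≈ -5.6144e-6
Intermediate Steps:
H = -82484
1/(H - 95628) = 1/(-82484 - 95628) = 1/(-178112) = -1/178112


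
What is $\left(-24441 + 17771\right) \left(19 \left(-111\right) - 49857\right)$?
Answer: $346613220$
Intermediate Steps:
$\left(-24441 + 17771\right) \left(19 \left(-111\right) - 49857\right) = - 6670 \left(-2109 - 49857\right) = \left(-6670\right) \left(-51966\right) = 346613220$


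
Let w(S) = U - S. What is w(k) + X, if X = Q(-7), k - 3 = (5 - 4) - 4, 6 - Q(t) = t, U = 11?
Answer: 24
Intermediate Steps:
Q(t) = 6 - t
k = 0 (k = 3 + ((5 - 4) - 4) = 3 + (1 - 4) = 3 - 3 = 0)
w(S) = 11 - S
X = 13 (X = 6 - 1*(-7) = 6 + 7 = 13)
w(k) + X = (11 - 1*0) + 13 = (11 + 0) + 13 = 11 + 13 = 24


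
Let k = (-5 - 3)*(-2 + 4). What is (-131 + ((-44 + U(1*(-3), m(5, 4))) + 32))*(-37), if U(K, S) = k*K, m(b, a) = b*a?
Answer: 3515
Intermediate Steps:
m(b, a) = a*b
k = -16 (k = -8*2 = -16)
U(K, S) = -16*K
(-131 + ((-44 + U(1*(-3), m(5, 4))) + 32))*(-37) = (-131 + ((-44 - 16*(-3)) + 32))*(-37) = (-131 + ((-44 + 48) + 32))*(-37) = (-131 + (4 + 32))*(-37) = (-131 + 36)*(-37) = -95*(-37) = 3515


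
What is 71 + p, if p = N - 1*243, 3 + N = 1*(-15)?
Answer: -190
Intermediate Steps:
N = -18 (N = -3 + 1*(-15) = -3 - 15 = -18)
p = -261 (p = -18 - 1*243 = -18 - 243 = -261)
71 + p = 71 - 261 = -190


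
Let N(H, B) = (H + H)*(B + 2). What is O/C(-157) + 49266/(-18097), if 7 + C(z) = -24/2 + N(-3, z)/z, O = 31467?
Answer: -89597730801/70813561 ≈ -1265.3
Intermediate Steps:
N(H, B) = 2*H*(2 + B) (N(H, B) = (2*H)*(2 + B) = 2*H*(2 + B))
C(z) = -19 + (-12 - 6*z)/z (C(z) = -7 + (-24/2 + (2*(-3)*(2 + z))/z) = -7 + (-24*½ + (-12 - 6*z)/z) = -7 + (-12 + (-12 - 6*z)/z) = -19 + (-12 - 6*z)/z)
O/C(-157) + 49266/(-18097) = 31467/(-25 - 12/(-157)) + 49266/(-18097) = 31467/(-25 - 12*(-1/157)) + 49266*(-1/18097) = 31467/(-25 + 12/157) - 49266/18097 = 31467/(-3913/157) - 49266/18097 = 31467*(-157/3913) - 49266/18097 = -4940319/3913 - 49266/18097 = -89597730801/70813561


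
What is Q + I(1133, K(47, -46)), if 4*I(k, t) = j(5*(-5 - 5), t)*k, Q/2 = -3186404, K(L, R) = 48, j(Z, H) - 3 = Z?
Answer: -25544483/4 ≈ -6.3861e+6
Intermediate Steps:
j(Z, H) = 3 + Z
Q = -6372808 (Q = 2*(-3186404) = -6372808)
I(k, t) = -47*k/4 (I(k, t) = ((3 + 5*(-5 - 5))*k)/4 = ((3 + 5*(-10))*k)/4 = ((3 - 50)*k)/4 = (-47*k)/4 = -47*k/4)
Q + I(1133, K(47, -46)) = -6372808 - 47/4*1133 = -6372808 - 53251/4 = -25544483/4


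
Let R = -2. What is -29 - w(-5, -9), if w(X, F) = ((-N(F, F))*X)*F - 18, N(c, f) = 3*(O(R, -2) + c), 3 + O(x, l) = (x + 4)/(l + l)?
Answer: -3397/2 ≈ -1698.5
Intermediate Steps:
O(x, l) = -3 + (4 + x)/(2*l) (O(x, l) = -3 + (x + 4)/(l + l) = -3 + (4 + x)/((2*l)) = -3 + (4 + x)*(1/(2*l)) = -3 + (4 + x)/(2*l))
N(c, f) = -21/2 + 3*c (N(c, f) = 3*((1/2)*(4 - 2 - 6*(-2))/(-2) + c) = 3*((1/2)*(-1/2)*(4 - 2 + 12) + c) = 3*((1/2)*(-1/2)*14 + c) = 3*(-7/2 + c) = -21/2 + 3*c)
w(X, F) = -18 + F*X*(21/2 - 3*F) (w(X, F) = ((-(-21/2 + 3*F))*X)*F - 18 = ((21/2 - 3*F)*X)*F - 18 = (X*(21/2 - 3*F))*F - 18 = F*X*(21/2 - 3*F) - 18 = -18 + F*X*(21/2 - 3*F))
-29 - w(-5, -9) = -29 - (-18 - 3/2*(-9)*(-5)*(-7 + 2*(-9))) = -29 - (-18 - 3/2*(-9)*(-5)*(-7 - 18)) = -29 - (-18 - 3/2*(-9)*(-5)*(-25)) = -29 - (-18 + 3375/2) = -29 - 1*3339/2 = -29 - 3339/2 = -3397/2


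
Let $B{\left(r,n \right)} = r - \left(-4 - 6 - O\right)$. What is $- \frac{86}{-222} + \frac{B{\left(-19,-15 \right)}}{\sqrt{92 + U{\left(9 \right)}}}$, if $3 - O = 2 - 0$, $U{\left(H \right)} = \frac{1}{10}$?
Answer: $\frac{43}{111} - \frac{8 \sqrt{9210}}{921} \approx -0.44622$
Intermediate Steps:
$U{\left(H \right)} = \frac{1}{10}$
$O = 1$ ($O = 3 - \left(2 - 0\right) = 3 - \left(2 + 0\right) = 3 - 2 = 1$)
$B{\left(r,n \right)} = 11 + r$ ($B{\left(r,n \right)} = r + \left(1 - \left(3 \left(-2\right) - 4\right)\right) = r + \left(1 - \left(-6 - 4\right)\right) = r + \left(1 - -10\right) = r + \left(1 + 10\right) = r + 11 = 11 + r$)
$- \frac{86}{-222} + \frac{B{\left(-19,-15 \right)}}{\sqrt{92 + U{\left(9 \right)}}} = - \frac{86}{-222} + \frac{11 - 19}{\sqrt{92 + \frac{1}{10}}} = \left(-86\right) \left(- \frac{1}{222}\right) - \frac{8}{\sqrt{\frac{921}{10}}} = \frac{43}{111} - \frac{8}{\frac{1}{10} \sqrt{9210}} = \frac{43}{111} - 8 \frac{\sqrt{9210}}{921} = \frac{43}{111} - \frac{8 \sqrt{9210}}{921}$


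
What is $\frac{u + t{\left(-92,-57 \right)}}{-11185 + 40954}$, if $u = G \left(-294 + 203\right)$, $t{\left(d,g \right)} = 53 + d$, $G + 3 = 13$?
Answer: $- \frac{949}{29769} \approx -0.031879$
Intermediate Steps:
$G = 10$ ($G = -3 + 13 = 10$)
$u = -910$ ($u = 10 \left(-294 + 203\right) = 10 \left(-91\right) = -910$)
$\frac{u + t{\left(-92,-57 \right)}}{-11185 + 40954} = \frac{-910 + \left(53 - 92\right)}{-11185 + 40954} = \frac{-910 - 39}{29769} = \left(-949\right) \frac{1}{29769} = - \frac{949}{29769}$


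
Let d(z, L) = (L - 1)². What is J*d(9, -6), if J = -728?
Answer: -35672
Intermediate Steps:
d(z, L) = (-1 + L)²
J*d(9, -6) = -728*(-1 - 6)² = -728*(-7)² = -728*49 = -35672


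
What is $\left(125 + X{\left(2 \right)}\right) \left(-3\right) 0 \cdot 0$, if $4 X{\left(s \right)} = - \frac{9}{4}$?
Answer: $0$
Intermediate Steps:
$X{\left(s \right)} = - \frac{9}{16}$ ($X{\left(s \right)} = \frac{\left(-9\right) \frac{1}{4}}{4} = \frac{1}{4} \left(- \frac{9}{4}\right) = - \frac{9}{16}$)
$\left(125 + X{\left(2 \right)}\right) \left(-3\right) 0 \cdot 0 = \left(125 - \frac{9}{16}\right) \left(-3\right) 0 \cdot 0 = \frac{1991 \cdot 0 \cdot 0}{16} = \frac{1991}{16} \cdot 0 = 0$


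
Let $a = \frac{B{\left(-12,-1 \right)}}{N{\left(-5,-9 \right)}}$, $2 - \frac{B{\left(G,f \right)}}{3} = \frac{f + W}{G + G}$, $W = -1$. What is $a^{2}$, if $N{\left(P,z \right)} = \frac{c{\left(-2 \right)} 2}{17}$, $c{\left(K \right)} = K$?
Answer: $\frac{152881}{256} \approx 597.19$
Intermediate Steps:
$B{\left(G,f \right)} = 6 - \frac{3 \left(-1 + f\right)}{2 G}$ ($B{\left(G,f \right)} = 6 - 3 \frac{f - 1}{G + G} = 6 - 3 \frac{-1 + f}{2 G} = 6 - \frac{3 \left(-1 + f\right)}{2 G}$)
$N{\left(P,z \right)} = - \frac{4}{17}$ ($N{\left(P,z \right)} = \frac{\left(-2\right) 2}{17} = \left(-4\right) \frac{1}{17} = - \frac{4}{17}$)
$a = - \frac{391}{16}$ ($a = \frac{\frac{3}{2} \frac{1}{-12} \left(1 - -1 + 4 \left(-12\right)\right)}{- \frac{4}{17}} = \frac{3}{2} \left(- \frac{1}{12}\right) \left(1 + 1 - 48\right) \left(- \frac{17}{4}\right) = \frac{3}{2} \left(- \frac{1}{12}\right) \left(-46\right) \left(- \frac{17}{4}\right) = \frac{23}{4} \left(- \frac{17}{4}\right) = - \frac{391}{16} \approx -24.438$)
$a^{2} = \left(- \frac{391}{16}\right)^{2} = \frac{152881}{256}$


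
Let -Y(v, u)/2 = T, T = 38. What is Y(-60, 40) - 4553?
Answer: -4629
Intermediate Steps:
Y(v, u) = -76 (Y(v, u) = -2*38 = -76)
Y(-60, 40) - 4553 = -76 - 4553 = -4629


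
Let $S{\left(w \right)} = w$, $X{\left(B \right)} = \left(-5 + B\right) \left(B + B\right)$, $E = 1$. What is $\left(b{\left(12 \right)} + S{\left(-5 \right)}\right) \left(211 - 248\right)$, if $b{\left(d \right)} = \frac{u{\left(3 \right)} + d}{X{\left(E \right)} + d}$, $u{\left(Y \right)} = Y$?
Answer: $\frac{185}{4} \approx 46.25$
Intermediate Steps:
$X{\left(B \right)} = 2 B \left(-5 + B\right)$ ($X{\left(B \right)} = \left(-5 + B\right) 2 B = 2 B \left(-5 + B\right)$)
$b{\left(d \right)} = \frac{3 + d}{-8 + d}$ ($b{\left(d \right)} = \frac{3 + d}{2 \cdot 1 \left(-5 + 1\right) + d} = \frac{3 + d}{2 \cdot 1 \left(-4\right) + d} = \frac{3 + d}{-8 + d}$)
$\left(b{\left(12 \right)} + S{\left(-5 \right)}\right) \left(211 - 248\right) = \left(\frac{3 + 12}{-8 + 12} - 5\right) \left(211 - 248\right) = \left(\frac{1}{4} \cdot 15 - 5\right) \left(-37\right) = \left(\frac{15}{4} - 5\right) \left(-37\right) = \left(- \frac{5}{4}\right) \left(-37\right) = \frac{185}{4}$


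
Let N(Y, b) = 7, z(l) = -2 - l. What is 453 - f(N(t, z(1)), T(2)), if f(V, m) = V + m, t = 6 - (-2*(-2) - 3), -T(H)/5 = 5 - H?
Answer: 461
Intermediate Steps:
T(H) = -25 + 5*H (T(H) = -5*(5 - H) = -25 + 5*H)
t = 5 (t = 6 - (4 - 3) = 6 - 1*1 = 6 - 1 = 5)
453 - f(N(t, z(1)), T(2)) = 453 - (7 + (-25 + 5*2)) = 453 - (7 + (-25 + 10)) = 453 - (7 - 15) = 453 - 1*(-8) = 453 + 8 = 461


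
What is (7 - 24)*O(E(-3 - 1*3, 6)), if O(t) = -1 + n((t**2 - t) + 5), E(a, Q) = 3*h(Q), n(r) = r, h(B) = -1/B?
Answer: -323/4 ≈ -80.750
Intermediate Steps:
E(a, Q) = -3/Q (E(a, Q) = 3*(-1/Q) = -3/Q)
O(t) = 4 + t**2 - t (O(t) = -1 + ((t**2 - t) + 5) = -1 + (5 + t**2 - t) = 4 + t**2 - t)
(7 - 24)*O(E(-3 - 1*3, 6)) = (7 - 24)*(4 + (-3/6)**2 - (-3)/6) = -17*(4 + (-3*1/6)**2 - (-3)/6) = -17*(4 + (-1/2)**2 - 1*(-1/2)) = -17*(4 + 1/4 + 1/2) = -17*19/4 = -323/4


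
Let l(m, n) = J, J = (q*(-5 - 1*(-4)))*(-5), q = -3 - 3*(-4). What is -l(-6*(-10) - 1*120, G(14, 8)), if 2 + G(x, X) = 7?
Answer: -45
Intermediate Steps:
q = 9 (q = -3 + 12 = 9)
G(x, X) = 5 (G(x, X) = -2 + 7 = 5)
J = 45 (J = (9*(-5 - 1*(-4)))*(-5) = (9*(-5 + 4))*(-5) = (9*(-1))*(-5) = -9*(-5) = 45)
l(m, n) = 45
-l(-6*(-10) - 1*120, G(14, 8)) = -1*45 = -45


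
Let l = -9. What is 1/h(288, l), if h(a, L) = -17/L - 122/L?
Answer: 9/139 ≈ 0.064748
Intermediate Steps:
h(a, L) = -139/L
1/h(288, l) = 1/(-139/(-9)) = 1/(-139*(-⅑)) = 1/(139/9) = 9/139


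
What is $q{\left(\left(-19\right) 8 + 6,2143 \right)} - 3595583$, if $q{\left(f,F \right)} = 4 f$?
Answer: $-3596167$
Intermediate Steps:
$q{\left(\left(-19\right) 8 + 6,2143 \right)} - 3595583 = 4 \left(\left(-19\right) 8 + 6\right) - 3595583 = 4 \left(-152 + 6\right) - 3595583 = 4 \left(-146\right) - 3595583 = -584 - 3595583 = -3596167$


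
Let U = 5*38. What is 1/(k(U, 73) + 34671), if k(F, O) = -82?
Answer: 1/34589 ≈ 2.8911e-5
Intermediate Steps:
U = 190
1/(k(U, 73) + 34671) = 1/(-82 + 34671) = 1/34589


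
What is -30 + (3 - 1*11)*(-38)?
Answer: 274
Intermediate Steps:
-30 + (3 - 1*11)*(-38) = -30 + (3 - 11)*(-38) = -30 - 8*(-38) = -30 + 304 = 274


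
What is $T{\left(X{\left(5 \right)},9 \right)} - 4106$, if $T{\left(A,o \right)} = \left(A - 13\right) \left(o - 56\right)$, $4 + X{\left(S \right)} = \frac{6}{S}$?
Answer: $- \frac{16817}{5} \approx -3363.4$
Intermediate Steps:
$X{\left(S \right)} = -4 + \frac{6}{S}$
$T{\left(A,o \right)} = \left(-56 + o\right) \left(-13 + A\right)$ ($T{\left(A,o \right)} = \left(-13 + A\right) \left(-56 + o\right) = \left(-56 + o\right) \left(-13 + A\right)$)
$T{\left(X{\left(5 \right)},9 \right)} - 4106 = \left(728 - 56 \left(-4 + \frac{6}{5}\right) - 117 + \left(-4 + \frac{6}{5}\right) 9\right) - 4106 = \left(728 - - \frac{784}{5} - 117 - \frac{126}{5}\right) - 4106 = \left(728 + \frac{784}{5} - 117 - \frac{126}{5}\right) - 4106 = \frac{3713}{5} - 4106 = - \frac{16817}{5}$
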